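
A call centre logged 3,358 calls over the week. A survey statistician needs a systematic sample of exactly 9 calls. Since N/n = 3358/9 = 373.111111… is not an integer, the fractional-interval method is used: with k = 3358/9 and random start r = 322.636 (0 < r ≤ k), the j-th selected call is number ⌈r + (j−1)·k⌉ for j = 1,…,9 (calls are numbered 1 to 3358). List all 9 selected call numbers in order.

323, 696, 1069, 1442, 1816, 2189, 2562, 2935, 3308

j=1: r + 0k = 322.636 → ⌈·⌉ = 323
j=2: r + 1k = 695.747111… → ⌈·⌉ = 696
j=3: r + 2k = 1068.858222… → ⌈·⌉ = 1069
j=4: r + 3k = 1441.969333… → ⌈·⌉ = 1442
j=5: r + 4k = 1815.080444… → ⌈·⌉ = 1816
j=6: r + 5k = 2188.191555… → ⌈·⌉ = 2189
j=7: r + 6k = 2561.302666… → ⌈·⌉ = 2562
j=8: r + 7k = 2934.413777… → ⌈·⌉ = 2935
j=9: r + 8k = 3307.524888… → ⌈·⌉ = 3308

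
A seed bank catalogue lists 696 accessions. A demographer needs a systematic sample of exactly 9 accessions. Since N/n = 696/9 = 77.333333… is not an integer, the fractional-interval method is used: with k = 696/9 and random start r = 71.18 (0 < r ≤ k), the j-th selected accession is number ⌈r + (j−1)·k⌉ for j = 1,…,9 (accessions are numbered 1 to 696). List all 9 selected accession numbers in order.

72, 149, 226, 304, 381, 458, 536, 613, 690

j=1: r + 0k = 71.18 → ⌈·⌉ = 72
j=2: r + 1k = 148.513333… → ⌈·⌉ = 149
j=3: r + 2k = 225.846666… → ⌈·⌉ = 226
j=4: r + 3k = 303.18 → ⌈·⌉ = 304
j=5: r + 4k = 380.513333… → ⌈·⌉ = 381
j=6: r + 5k = 457.846666… → ⌈·⌉ = 458
j=7: r + 6k = 535.18 → ⌈·⌉ = 536
j=8: r + 7k = 612.513333… → ⌈·⌉ = 613
j=9: r + 8k = 689.846666… → ⌈·⌉ = 690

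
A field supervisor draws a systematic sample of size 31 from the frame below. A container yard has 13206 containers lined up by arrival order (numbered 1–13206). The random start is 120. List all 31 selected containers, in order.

k = N/n = 13206/31 = 426
container 1: 120
container 2: 120 + 426 = 546
container 3: 546 + 426 = 972
container 4: 972 + 426 = 1398
container 5: 1398 + 426 = 1824
container 6: 1824 + 426 = 2250
container 7: 2250 + 426 = 2676
container 8: 2676 + 426 = 3102
container 9: 3102 + 426 = 3528
container 10: 3528 + 426 = 3954
container 11: 3954 + 426 = 4380
container 12: 4380 + 426 = 4806
container 13: 4806 + 426 = 5232
container 14: 5232 + 426 = 5658
container 15: 5658 + 426 = 6084
container 16: 6084 + 426 = 6510
container 17: 6510 + 426 = 6936
container 18: 6936 + 426 = 7362
container 19: 7362 + 426 = 7788
container 20: 7788 + 426 = 8214
container 21: 8214 + 426 = 8640
container 22: 8640 + 426 = 9066
container 23: 9066 + 426 = 9492
container 24: 9492 + 426 = 9918
container 25: 9918 + 426 = 10344
container 26: 10344 + 426 = 10770
container 27: 10770 + 426 = 11196
container 28: 11196 + 426 = 11622
container 29: 11622 + 426 = 12048
container 30: 12048 + 426 = 12474
container 31: 12474 + 426 = 12900

120, 546, 972, 1398, 1824, 2250, 2676, 3102, 3528, 3954, 4380, 4806, 5232, 5658, 6084, 6510, 6936, 7362, 7788, 8214, 8640, 9066, 9492, 9918, 10344, 10770, 11196, 11622, 12048, 12474, 12900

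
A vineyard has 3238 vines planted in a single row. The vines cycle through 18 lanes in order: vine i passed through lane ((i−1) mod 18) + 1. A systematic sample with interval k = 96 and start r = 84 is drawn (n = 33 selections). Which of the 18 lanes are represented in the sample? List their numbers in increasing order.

Consecutive selections differ by k = 96, so their lane numbers differ by 96 mod 18 = 6.
gcd(96, 18) = 6, so the sample visits 18/6 = 3 distinct residues mod 18.
Start 84 is lane 12; the lanes hit are 6, 12, 18.

6, 12, 18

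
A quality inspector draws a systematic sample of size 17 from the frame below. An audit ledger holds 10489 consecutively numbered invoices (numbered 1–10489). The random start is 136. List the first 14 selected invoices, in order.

136, 753, 1370, 1987, 2604, 3221, 3838, 4455, 5072, 5689, 6306, 6923, 7540, 8157

k = N/n = 10489/17 = 617
invoice 1: 136
invoice 2: 136 + 617 = 753
invoice 3: 753 + 617 = 1370
invoice 4: 1370 + 617 = 1987
invoice 5: 1987 + 617 = 2604
invoice 6: 2604 + 617 = 3221
invoice 7: 3221 + 617 = 3838
invoice 8: 3838 + 617 = 4455
invoice 9: 4455 + 617 = 5072
invoice 10: 5072 + 617 = 5689
invoice 11: 5689 + 617 = 6306
invoice 12: 6306 + 617 = 6923
invoice 13: 6923 + 617 = 7540
invoice 14: 7540 + 617 = 8157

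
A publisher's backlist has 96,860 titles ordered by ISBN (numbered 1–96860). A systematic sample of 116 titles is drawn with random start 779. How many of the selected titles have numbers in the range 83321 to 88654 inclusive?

k = 96860/116 = 835
First selection ≥ 83321: 779 + ⌈(83321−779)/835⌉·835 = 779 + 99×835 = 83444
Last selection ≤ 88654: 779 + ⌊(88654−779)/835⌋·835 = 779 + 105×835 = 88454
Count = 105 − 99 + 1 = 7

7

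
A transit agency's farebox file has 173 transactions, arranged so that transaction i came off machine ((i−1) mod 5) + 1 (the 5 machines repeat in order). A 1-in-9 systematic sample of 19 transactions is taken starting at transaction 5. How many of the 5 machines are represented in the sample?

5

Consecutive selections differ by k = 9, so their machine numbers differ by 9 mod 5 = 4.
gcd(9, 5) = 1, so the sample visits 5/1 = 5 distinct residues mod 5.
Start 5 is machine 5; the machines hit are 1, 2, 3, 4, 5.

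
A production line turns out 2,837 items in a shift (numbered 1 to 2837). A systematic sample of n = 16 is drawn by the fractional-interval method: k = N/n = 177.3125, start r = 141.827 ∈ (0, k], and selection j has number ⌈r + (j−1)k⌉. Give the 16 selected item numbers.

142, 320, 497, 674, 852, 1029, 1206, 1384, 1561, 1738, 1915, 2093, 2270, 2447, 2625, 2802

j=1: r + 0k = 141.827 → ⌈·⌉ = 142
j=2: r + 1k = 319.1395 → ⌈·⌉ = 320
j=3: r + 2k = 496.452 → ⌈·⌉ = 497
j=4: r + 3k = 673.7645 → ⌈·⌉ = 674
j=5: r + 4k = 851.077 → ⌈·⌉ = 852
j=6: r + 5k = 1028.3895 → ⌈·⌉ = 1029
j=7: r + 6k = 1205.702 → ⌈·⌉ = 1206
j=8: r + 7k = 1383.0145 → ⌈·⌉ = 1384
j=9: r + 8k = 1560.327 → ⌈·⌉ = 1561
j=10: r + 9k = 1737.6395 → ⌈·⌉ = 1738
j=11: r + 10k = 1914.952 → ⌈·⌉ = 1915
j=12: r + 11k = 2092.2645 → ⌈·⌉ = 2093
j=13: r + 12k = 2269.577 → ⌈·⌉ = 2270
j=14: r + 13k = 2446.8895 → ⌈·⌉ = 2447
j=15: r + 14k = 2624.202 → ⌈·⌉ = 2625
j=16: r + 15k = 2801.5145 → ⌈·⌉ = 2802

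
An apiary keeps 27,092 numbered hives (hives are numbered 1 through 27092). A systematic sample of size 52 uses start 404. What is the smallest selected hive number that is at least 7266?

7698

k = 27092/52 = 521
Steps past start: ⌈(7266 − 404)/521⌉ = ⌈6862/521⌉ = 14
Selected hive: 404 + 14×521 = 7698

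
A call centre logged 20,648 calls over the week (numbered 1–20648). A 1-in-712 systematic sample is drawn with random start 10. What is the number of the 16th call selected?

10690

k = 712
16th selection = r + (16−1)·k = 10 + 15×712 = 10 + 10680 = 10690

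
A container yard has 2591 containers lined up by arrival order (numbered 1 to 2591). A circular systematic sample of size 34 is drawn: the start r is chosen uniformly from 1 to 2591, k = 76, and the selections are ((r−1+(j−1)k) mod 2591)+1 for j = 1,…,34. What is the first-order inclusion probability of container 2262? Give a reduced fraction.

For each position j, as r ranges over 1…2591 the j-th selection hits every container exactly once, so container 2262 is selected for exactly 34 of the 2591 starts.
Inclusion probability = 34/2591.

34/2591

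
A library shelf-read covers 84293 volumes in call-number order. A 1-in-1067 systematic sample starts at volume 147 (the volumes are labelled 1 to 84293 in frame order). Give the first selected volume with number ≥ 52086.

k = 1067
Steps past start: ⌈(52086 − 147)/1067⌉ = ⌈51939/1067⌉ = 49
Selected volume: 147 + 49×1067 = 52430

52430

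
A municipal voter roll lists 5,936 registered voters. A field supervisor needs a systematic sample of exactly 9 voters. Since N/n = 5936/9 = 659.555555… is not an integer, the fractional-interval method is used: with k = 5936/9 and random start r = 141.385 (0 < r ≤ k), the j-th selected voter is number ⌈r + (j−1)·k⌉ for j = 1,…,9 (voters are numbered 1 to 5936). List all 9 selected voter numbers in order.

j=1: r + 0k = 141.385 → ⌈·⌉ = 142
j=2: r + 1k = 800.940555… → ⌈·⌉ = 801
j=3: r + 2k = 1460.496111… → ⌈·⌉ = 1461
j=4: r + 3k = 2120.051666… → ⌈·⌉ = 2121
j=5: r + 4k = 2779.607222… → ⌈·⌉ = 2780
j=6: r + 5k = 3439.162777… → ⌈·⌉ = 3440
j=7: r + 6k = 4098.718333… → ⌈·⌉ = 4099
j=8: r + 7k = 4758.273888… → ⌈·⌉ = 4759
j=9: r + 8k = 5417.829444… → ⌈·⌉ = 5418

142, 801, 1461, 2121, 2780, 3440, 4099, 4759, 5418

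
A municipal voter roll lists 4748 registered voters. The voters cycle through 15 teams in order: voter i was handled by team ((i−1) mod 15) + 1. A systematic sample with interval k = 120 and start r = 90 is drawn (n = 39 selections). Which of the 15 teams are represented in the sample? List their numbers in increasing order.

Consecutive selections differ by k = 120, so their team numbers differ by 120 mod 15 = 0.
gcd(120, 15) = 15, so the sample visits 15/15 = 1 distinct residues mod 15.
Start 90 is team 15; the teams hit are 15.

15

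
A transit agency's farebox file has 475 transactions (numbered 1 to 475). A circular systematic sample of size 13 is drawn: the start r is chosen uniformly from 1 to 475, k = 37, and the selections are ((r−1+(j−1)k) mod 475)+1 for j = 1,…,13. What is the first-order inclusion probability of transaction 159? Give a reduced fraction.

For each position j, as r ranges over 1…475 the j-th selection hits every transaction exactly once, so transaction 159 is selected for exactly 13 of the 475 starts.
Inclusion probability = 13/475.

13/475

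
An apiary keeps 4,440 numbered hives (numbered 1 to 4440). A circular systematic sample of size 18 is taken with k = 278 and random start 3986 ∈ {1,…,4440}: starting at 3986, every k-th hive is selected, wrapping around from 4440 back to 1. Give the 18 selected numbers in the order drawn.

Selection 1: 3986
Selection 2: 3986 + 278 = 4264
Selection 3: 4264 + 278 = 4542 → 4542 − 4440 = 102
Selection 4: 102 + 278 = 380
Selection 5: 380 + 278 = 658
Selection 6: 658 + 278 = 936
Selection 7: 936 + 278 = 1214
Selection 8: 1214 + 278 = 1492
Selection 9: 1492 + 278 = 1770
Selection 10: 1770 + 278 = 2048
Selection 11: 2048 + 278 = 2326
Selection 12: 2326 + 278 = 2604
Selection 13: 2604 + 278 = 2882
Selection 14: 2882 + 278 = 3160
Selection 15: 3160 + 278 = 3438
Selection 16: 3438 + 278 = 3716
Selection 17: 3716 + 278 = 3994
Selection 18: 3994 + 278 = 4272

3986, 4264, 102, 380, 658, 936, 1214, 1492, 1770, 2048, 2326, 2604, 2882, 3160, 3438, 3716, 3994, 4272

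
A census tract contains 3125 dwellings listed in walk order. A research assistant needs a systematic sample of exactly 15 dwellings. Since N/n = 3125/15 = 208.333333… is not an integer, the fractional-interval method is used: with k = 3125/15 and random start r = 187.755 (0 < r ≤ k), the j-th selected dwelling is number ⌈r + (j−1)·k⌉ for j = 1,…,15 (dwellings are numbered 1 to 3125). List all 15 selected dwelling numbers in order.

188, 397, 605, 813, 1022, 1230, 1438, 1647, 1855, 2063, 2272, 2480, 2688, 2897, 3105

j=1: r + 0k = 187.755 → ⌈·⌉ = 188
j=2: r + 1k = 396.088333… → ⌈·⌉ = 397
j=3: r + 2k = 604.421666… → ⌈·⌉ = 605
j=4: r + 3k = 812.755 → ⌈·⌉ = 813
j=5: r + 4k = 1021.088333… → ⌈·⌉ = 1022
j=6: r + 5k = 1229.421666… → ⌈·⌉ = 1230
j=7: r + 6k = 1437.755 → ⌈·⌉ = 1438
j=8: r + 7k = 1646.088333… → ⌈·⌉ = 1647
j=9: r + 8k = 1854.421666… → ⌈·⌉ = 1855
j=10: r + 9k = 2062.755 → ⌈·⌉ = 2063
j=11: r + 10k = 2271.088333… → ⌈·⌉ = 2272
j=12: r + 11k = 2479.421666… → ⌈·⌉ = 2480
j=13: r + 12k = 2687.755 → ⌈·⌉ = 2688
j=14: r + 13k = 2896.088333… → ⌈·⌉ = 2897
j=15: r + 14k = 3104.421666… → ⌈·⌉ = 3105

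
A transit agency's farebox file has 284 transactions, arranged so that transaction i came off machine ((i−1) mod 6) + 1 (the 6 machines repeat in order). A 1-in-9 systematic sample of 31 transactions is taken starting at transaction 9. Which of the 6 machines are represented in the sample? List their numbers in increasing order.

Consecutive selections differ by k = 9, so their machine numbers differ by 9 mod 6 = 3.
gcd(9, 6) = 3, so the sample visits 6/3 = 2 distinct residues mod 6.
Start 9 is machine 3; the machines hit are 3, 6.

3, 6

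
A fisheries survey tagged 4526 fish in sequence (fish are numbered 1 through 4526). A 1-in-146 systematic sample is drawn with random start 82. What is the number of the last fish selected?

4462

k = 146
31st selection = r + (31−1)·k = 82 + 30×146 = 82 + 4380 = 4462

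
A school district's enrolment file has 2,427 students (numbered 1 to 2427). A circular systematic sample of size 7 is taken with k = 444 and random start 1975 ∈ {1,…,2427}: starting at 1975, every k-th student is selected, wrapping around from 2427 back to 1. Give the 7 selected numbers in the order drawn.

1975, 2419, 436, 880, 1324, 1768, 2212

Selection 1: 1975
Selection 2: 1975 + 444 = 2419
Selection 3: 2419 + 444 = 2863 → 2863 − 2427 = 436
Selection 4: 436 + 444 = 880
Selection 5: 880 + 444 = 1324
Selection 6: 1324 + 444 = 1768
Selection 7: 1768 + 444 = 2212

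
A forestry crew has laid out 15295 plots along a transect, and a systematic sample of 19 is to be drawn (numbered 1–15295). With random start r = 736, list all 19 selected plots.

736, 1541, 2346, 3151, 3956, 4761, 5566, 6371, 7176, 7981, 8786, 9591, 10396, 11201, 12006, 12811, 13616, 14421, 15226

k = N/n = 15295/19 = 805
plot 1: 736
plot 2: 736 + 805 = 1541
plot 3: 1541 + 805 = 2346
plot 4: 2346 + 805 = 3151
plot 5: 3151 + 805 = 3956
plot 6: 3956 + 805 = 4761
plot 7: 4761 + 805 = 5566
plot 8: 5566 + 805 = 6371
plot 9: 6371 + 805 = 7176
plot 10: 7176 + 805 = 7981
plot 11: 7981 + 805 = 8786
plot 12: 8786 + 805 = 9591
plot 13: 9591 + 805 = 10396
plot 14: 10396 + 805 = 11201
plot 15: 11201 + 805 = 12006
plot 16: 12006 + 805 = 12811
plot 17: 12811 + 805 = 13616
plot 18: 13616 + 805 = 14421
plot 19: 14421 + 805 = 15226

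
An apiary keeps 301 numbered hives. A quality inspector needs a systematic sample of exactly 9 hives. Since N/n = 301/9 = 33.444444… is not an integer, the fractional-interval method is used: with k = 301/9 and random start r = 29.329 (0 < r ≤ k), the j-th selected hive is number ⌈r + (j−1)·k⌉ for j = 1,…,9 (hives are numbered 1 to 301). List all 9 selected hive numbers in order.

30, 63, 97, 130, 164, 197, 230, 264, 297

j=1: r + 0k = 29.329 → ⌈·⌉ = 30
j=2: r + 1k = 62.773444… → ⌈·⌉ = 63
j=3: r + 2k = 96.217888… → ⌈·⌉ = 97
j=4: r + 3k = 129.662333… → ⌈·⌉ = 130
j=5: r + 4k = 163.106777… → ⌈·⌉ = 164
j=6: r + 5k = 196.551222… → ⌈·⌉ = 197
j=7: r + 6k = 229.995666… → ⌈·⌉ = 230
j=8: r + 7k = 263.440111… → ⌈·⌉ = 264
j=9: r + 8k = 296.884555… → ⌈·⌉ = 297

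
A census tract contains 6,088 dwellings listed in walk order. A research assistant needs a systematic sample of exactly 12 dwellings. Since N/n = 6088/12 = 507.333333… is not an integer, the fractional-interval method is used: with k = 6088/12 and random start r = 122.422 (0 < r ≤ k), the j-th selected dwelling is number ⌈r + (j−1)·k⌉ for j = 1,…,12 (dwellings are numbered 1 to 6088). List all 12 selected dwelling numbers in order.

123, 630, 1138, 1645, 2152, 2660, 3167, 3674, 4182, 4689, 5196, 5704

j=1: r + 0k = 122.422 → ⌈·⌉ = 123
j=2: r + 1k = 629.755333… → ⌈·⌉ = 630
j=3: r + 2k = 1137.088666… → ⌈·⌉ = 1138
j=4: r + 3k = 1644.422 → ⌈·⌉ = 1645
j=5: r + 4k = 2151.755333… → ⌈·⌉ = 2152
j=6: r + 5k = 2659.088666… → ⌈·⌉ = 2660
j=7: r + 6k = 3166.422 → ⌈·⌉ = 3167
j=8: r + 7k = 3673.755333… → ⌈·⌉ = 3674
j=9: r + 8k = 4181.088666… → ⌈·⌉ = 4182
j=10: r + 9k = 4688.422 → ⌈·⌉ = 4689
j=11: r + 10k = 5195.755333… → ⌈·⌉ = 5196
j=12: r + 11k = 5703.088666… → ⌈·⌉ = 5704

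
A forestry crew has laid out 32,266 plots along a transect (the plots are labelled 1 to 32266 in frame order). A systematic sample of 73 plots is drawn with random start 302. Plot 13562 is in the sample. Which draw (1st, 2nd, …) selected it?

31

k = 32266/73 = 442
position = (13562 − 302)/442 + 1 = 13260/442 + 1 = 30 + 1 = 31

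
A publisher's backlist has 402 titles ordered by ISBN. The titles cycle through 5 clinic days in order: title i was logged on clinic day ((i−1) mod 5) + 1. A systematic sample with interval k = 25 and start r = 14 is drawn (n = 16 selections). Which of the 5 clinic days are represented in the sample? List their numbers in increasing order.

4

Consecutive selections differ by k = 25, so their clinic day numbers differ by 25 mod 5 = 0.
gcd(25, 5) = 5, so the sample visits 5/5 = 1 distinct residues mod 5.
Start 14 is clinic day 4; the clinic days hit are 4.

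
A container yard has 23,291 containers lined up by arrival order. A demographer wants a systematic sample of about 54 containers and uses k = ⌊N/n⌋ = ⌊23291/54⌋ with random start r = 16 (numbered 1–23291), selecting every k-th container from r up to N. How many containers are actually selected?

k = ⌊23291/54⌋ = 431
Achieved size = ⌊(23291 − 16)/431⌋ + 1 = ⌊23275/431⌋ + 1 = 54 + 1 = 55
(last selection: 16 + 54×431 = 23290 ≤ 23291; next would be 23721 > 23291)

55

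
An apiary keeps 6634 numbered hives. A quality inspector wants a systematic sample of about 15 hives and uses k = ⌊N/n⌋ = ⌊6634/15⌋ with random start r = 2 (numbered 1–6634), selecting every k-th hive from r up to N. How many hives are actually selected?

k = ⌊6634/15⌋ = 442
Achieved size = ⌊(6634 − 2)/442⌋ + 1 = ⌊6632/442⌋ + 1 = 15 + 1 = 16
(last selection: 2 + 15×442 = 6632 ≤ 6634; next would be 7074 > 6634)

16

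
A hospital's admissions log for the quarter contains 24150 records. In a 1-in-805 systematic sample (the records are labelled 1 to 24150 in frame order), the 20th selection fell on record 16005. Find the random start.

710

k = 805
r = 16005 − (20−1)×805 = 16005 − 15295 = 710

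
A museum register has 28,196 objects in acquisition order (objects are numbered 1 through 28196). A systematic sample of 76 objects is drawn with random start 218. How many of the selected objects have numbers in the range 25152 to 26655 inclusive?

k = 28196/76 = 371
First selection ≥ 25152: 218 + ⌈(25152−218)/371⌉·371 = 218 + 68×371 = 25446
Last selection ≤ 26655: 218 + ⌊(26655−218)/371⌋·371 = 218 + 71×371 = 26559
Count = 71 − 68 + 1 = 4

4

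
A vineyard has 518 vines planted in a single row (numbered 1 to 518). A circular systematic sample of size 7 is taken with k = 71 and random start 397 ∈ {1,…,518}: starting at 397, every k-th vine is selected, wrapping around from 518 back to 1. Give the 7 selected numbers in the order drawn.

397, 468, 21, 92, 163, 234, 305

Selection 1: 397
Selection 2: 397 + 71 = 468
Selection 3: 468 + 71 = 539 → 539 − 518 = 21
Selection 4: 21 + 71 = 92
Selection 5: 92 + 71 = 163
Selection 6: 163 + 71 = 234
Selection 7: 234 + 71 = 305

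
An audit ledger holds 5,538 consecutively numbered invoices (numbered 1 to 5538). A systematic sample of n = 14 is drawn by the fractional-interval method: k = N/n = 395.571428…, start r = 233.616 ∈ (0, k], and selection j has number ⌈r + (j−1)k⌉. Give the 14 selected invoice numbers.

j=1: r + 0k = 233.616 → ⌈·⌉ = 234
j=2: r + 1k = 629.187428… → ⌈·⌉ = 630
j=3: r + 2k = 1024.758857… → ⌈·⌉ = 1025
j=4: r + 3k = 1420.330285… → ⌈·⌉ = 1421
j=5: r + 4k = 1815.901714… → ⌈·⌉ = 1816
j=6: r + 5k = 2211.473142… → ⌈·⌉ = 2212
j=7: r + 6k = 2607.044571… → ⌈·⌉ = 2608
j=8: r + 7k = 3002.616 → ⌈·⌉ = 3003
j=9: r + 8k = 3398.187428… → ⌈·⌉ = 3399
j=10: r + 9k = 3793.758857… → ⌈·⌉ = 3794
j=11: r + 10k = 4189.330285… → ⌈·⌉ = 4190
j=12: r + 11k = 4584.901714… → ⌈·⌉ = 4585
j=13: r + 12k = 4980.473142… → ⌈·⌉ = 4981
j=14: r + 13k = 5376.044571… → ⌈·⌉ = 5377

234, 630, 1025, 1421, 1816, 2212, 2608, 3003, 3399, 3794, 4190, 4585, 4981, 5377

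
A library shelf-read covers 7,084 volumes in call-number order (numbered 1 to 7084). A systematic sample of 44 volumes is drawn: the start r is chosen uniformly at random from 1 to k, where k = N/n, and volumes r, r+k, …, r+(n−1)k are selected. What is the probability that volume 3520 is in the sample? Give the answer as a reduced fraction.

1/161

k = 7084/44 = 161.
Volume 3520 is selected iff r ≡ 3520 (mod 161); exactly one such r in {1,…,161}.
Inclusion probability = 1/161.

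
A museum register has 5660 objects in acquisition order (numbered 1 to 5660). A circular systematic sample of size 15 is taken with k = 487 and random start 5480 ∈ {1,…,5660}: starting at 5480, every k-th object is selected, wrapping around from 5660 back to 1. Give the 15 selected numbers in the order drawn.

Selection 1: 5480
Selection 2: 5480 + 487 = 5967 → 5967 − 5660 = 307
Selection 3: 307 + 487 = 794
Selection 4: 794 + 487 = 1281
Selection 5: 1281 + 487 = 1768
Selection 6: 1768 + 487 = 2255
Selection 7: 2255 + 487 = 2742
Selection 8: 2742 + 487 = 3229
Selection 9: 3229 + 487 = 3716
Selection 10: 3716 + 487 = 4203
Selection 11: 4203 + 487 = 4690
Selection 12: 4690 + 487 = 5177
Selection 13: 5177 + 487 = 5664 → 5664 − 5660 = 4
Selection 14: 4 + 487 = 491
Selection 15: 491 + 487 = 978

5480, 307, 794, 1281, 1768, 2255, 2742, 3229, 3716, 4203, 4690, 5177, 4, 491, 978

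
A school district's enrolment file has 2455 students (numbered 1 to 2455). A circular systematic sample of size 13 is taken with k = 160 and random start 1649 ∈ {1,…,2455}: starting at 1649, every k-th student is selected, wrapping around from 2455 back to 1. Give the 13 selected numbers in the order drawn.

Selection 1: 1649
Selection 2: 1649 + 160 = 1809
Selection 3: 1809 + 160 = 1969
Selection 4: 1969 + 160 = 2129
Selection 5: 2129 + 160 = 2289
Selection 6: 2289 + 160 = 2449
Selection 7: 2449 + 160 = 2609 → 2609 − 2455 = 154
Selection 8: 154 + 160 = 314
Selection 9: 314 + 160 = 474
Selection 10: 474 + 160 = 634
Selection 11: 634 + 160 = 794
Selection 12: 794 + 160 = 954
Selection 13: 954 + 160 = 1114

1649, 1809, 1969, 2129, 2289, 2449, 154, 314, 474, 634, 794, 954, 1114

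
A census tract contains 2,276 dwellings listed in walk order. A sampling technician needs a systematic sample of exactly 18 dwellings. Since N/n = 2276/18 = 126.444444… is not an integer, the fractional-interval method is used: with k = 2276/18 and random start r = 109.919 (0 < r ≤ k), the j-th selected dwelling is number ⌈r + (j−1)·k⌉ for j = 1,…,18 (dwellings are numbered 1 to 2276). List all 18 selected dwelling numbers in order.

110, 237, 363, 490, 616, 743, 869, 996, 1122, 1248, 1375, 1501, 1628, 1754, 1881, 2007, 2134, 2260

j=1: r + 0k = 109.919 → ⌈·⌉ = 110
j=2: r + 1k = 236.363444… → ⌈·⌉ = 237
j=3: r + 2k = 362.807888… → ⌈·⌉ = 363
j=4: r + 3k = 489.252333… → ⌈·⌉ = 490
j=5: r + 4k = 615.696777… → ⌈·⌉ = 616
j=6: r + 5k = 742.141222… → ⌈·⌉ = 743
j=7: r + 6k = 868.585666… → ⌈·⌉ = 869
j=8: r + 7k = 995.030111… → ⌈·⌉ = 996
j=9: r + 8k = 1121.474555… → ⌈·⌉ = 1122
j=10: r + 9k = 1247.919 → ⌈·⌉ = 1248
j=11: r + 10k = 1374.363444… → ⌈·⌉ = 1375
j=12: r + 11k = 1500.807888… → ⌈·⌉ = 1501
j=13: r + 12k = 1627.252333… → ⌈·⌉ = 1628
j=14: r + 13k = 1753.696777… → ⌈·⌉ = 1754
j=15: r + 14k = 1880.141222… → ⌈·⌉ = 1881
j=16: r + 15k = 2006.585666… → ⌈·⌉ = 2007
j=17: r + 16k = 2133.030111… → ⌈·⌉ = 2134
j=18: r + 17k = 2259.474555… → ⌈·⌉ = 2260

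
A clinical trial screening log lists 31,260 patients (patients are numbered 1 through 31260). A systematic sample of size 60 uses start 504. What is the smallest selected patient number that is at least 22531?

k = 31260/60 = 521
Steps past start: ⌈(22531 − 504)/521⌉ = ⌈22027/521⌉ = 43
Selected patient: 504 + 43×521 = 22907

22907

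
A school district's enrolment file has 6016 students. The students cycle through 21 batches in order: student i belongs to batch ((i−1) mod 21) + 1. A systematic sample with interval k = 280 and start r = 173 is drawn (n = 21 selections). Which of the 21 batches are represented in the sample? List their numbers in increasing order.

5, 12, 19

Consecutive selections differ by k = 280, so their batch numbers differ by 280 mod 21 = 7.
gcd(280, 21) = 7, so the sample visits 21/7 = 3 distinct residues mod 21.
Start 173 is batch 5; the batches hit are 5, 12, 19.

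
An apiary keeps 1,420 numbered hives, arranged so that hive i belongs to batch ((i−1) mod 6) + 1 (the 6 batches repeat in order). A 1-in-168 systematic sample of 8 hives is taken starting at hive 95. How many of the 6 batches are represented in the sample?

1

Consecutive selections differ by k = 168, so their batch numbers differ by 168 mod 6 = 0.
gcd(168, 6) = 6, so the sample visits 6/6 = 1 distinct residues mod 6.
Start 95 is batch 5; the batches hit are 5.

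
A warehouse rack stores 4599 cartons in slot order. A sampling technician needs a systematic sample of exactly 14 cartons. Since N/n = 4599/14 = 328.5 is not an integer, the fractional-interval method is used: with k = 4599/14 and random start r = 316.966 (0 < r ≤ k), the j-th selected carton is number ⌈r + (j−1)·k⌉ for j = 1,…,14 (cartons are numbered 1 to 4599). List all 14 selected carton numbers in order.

317, 646, 974, 1303, 1631, 1960, 2288, 2617, 2945, 3274, 3602, 3931, 4259, 4588

j=1: r + 0k = 316.966 → ⌈·⌉ = 317
j=2: r + 1k = 645.466 → ⌈·⌉ = 646
j=3: r + 2k = 973.966 → ⌈·⌉ = 974
j=4: r + 3k = 1302.466 → ⌈·⌉ = 1303
j=5: r + 4k = 1630.966 → ⌈·⌉ = 1631
j=6: r + 5k = 1959.466 → ⌈·⌉ = 1960
j=7: r + 6k = 2287.966 → ⌈·⌉ = 2288
j=8: r + 7k = 2616.466 → ⌈·⌉ = 2617
j=9: r + 8k = 2944.966 → ⌈·⌉ = 2945
j=10: r + 9k = 3273.466 → ⌈·⌉ = 3274
j=11: r + 10k = 3601.966 → ⌈·⌉ = 3602
j=12: r + 11k = 3930.466 → ⌈·⌉ = 3931
j=13: r + 12k = 4258.966 → ⌈·⌉ = 4259
j=14: r + 13k = 4587.466 → ⌈·⌉ = 4588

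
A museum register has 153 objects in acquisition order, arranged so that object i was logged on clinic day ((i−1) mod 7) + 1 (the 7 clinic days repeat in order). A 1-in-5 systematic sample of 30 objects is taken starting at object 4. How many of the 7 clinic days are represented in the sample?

Consecutive selections differ by k = 5, so their clinic day numbers differ by 5 mod 7 = 5.
gcd(5, 7) = 1, so the sample visits 7/1 = 7 distinct residues mod 7.
Start 4 is clinic day 4; the clinic days hit are 1, 2, 3, 4, 5, 6, 7.

7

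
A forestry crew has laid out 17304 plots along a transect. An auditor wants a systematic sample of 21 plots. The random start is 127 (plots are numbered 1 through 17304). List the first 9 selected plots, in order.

127, 951, 1775, 2599, 3423, 4247, 5071, 5895, 6719

k = N/n = 17304/21 = 824
plot 1: 127
plot 2: 127 + 824 = 951
plot 3: 951 + 824 = 1775
plot 4: 1775 + 824 = 2599
plot 5: 2599 + 824 = 3423
plot 6: 3423 + 824 = 4247
plot 7: 4247 + 824 = 5071
plot 8: 5071 + 824 = 5895
plot 9: 5895 + 824 = 6719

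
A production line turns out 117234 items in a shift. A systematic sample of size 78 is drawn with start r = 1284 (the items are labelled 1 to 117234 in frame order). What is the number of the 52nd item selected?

k = 117234/78 = 1503
52nd selection = r + (52−1)·k = 1284 + 51×1503 = 1284 + 76653 = 77937

77937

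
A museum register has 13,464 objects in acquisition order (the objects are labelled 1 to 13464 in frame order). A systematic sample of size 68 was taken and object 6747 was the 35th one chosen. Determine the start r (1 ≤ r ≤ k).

k = 13464/68 = 198
r = 6747 − (35−1)×198 = 6747 − 6732 = 15

15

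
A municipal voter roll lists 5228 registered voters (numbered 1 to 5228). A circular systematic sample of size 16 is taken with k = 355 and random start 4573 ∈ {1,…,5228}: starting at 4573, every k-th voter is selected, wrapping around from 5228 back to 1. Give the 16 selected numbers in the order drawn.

Selection 1: 4573
Selection 2: 4573 + 355 = 4928
Selection 3: 4928 + 355 = 5283 → 5283 − 5228 = 55
Selection 4: 55 + 355 = 410
Selection 5: 410 + 355 = 765
Selection 6: 765 + 355 = 1120
Selection 7: 1120 + 355 = 1475
Selection 8: 1475 + 355 = 1830
Selection 9: 1830 + 355 = 2185
Selection 10: 2185 + 355 = 2540
Selection 11: 2540 + 355 = 2895
Selection 12: 2895 + 355 = 3250
Selection 13: 3250 + 355 = 3605
Selection 14: 3605 + 355 = 3960
Selection 15: 3960 + 355 = 4315
Selection 16: 4315 + 355 = 4670

4573, 4928, 55, 410, 765, 1120, 1475, 1830, 2185, 2540, 2895, 3250, 3605, 3960, 4315, 4670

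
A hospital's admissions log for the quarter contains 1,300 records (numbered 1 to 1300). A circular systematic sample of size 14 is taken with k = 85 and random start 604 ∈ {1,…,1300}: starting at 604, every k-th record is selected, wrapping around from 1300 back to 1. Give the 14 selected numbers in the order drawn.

604, 689, 774, 859, 944, 1029, 1114, 1199, 1284, 69, 154, 239, 324, 409

Selection 1: 604
Selection 2: 604 + 85 = 689
Selection 3: 689 + 85 = 774
Selection 4: 774 + 85 = 859
Selection 5: 859 + 85 = 944
Selection 6: 944 + 85 = 1029
Selection 7: 1029 + 85 = 1114
Selection 8: 1114 + 85 = 1199
Selection 9: 1199 + 85 = 1284
Selection 10: 1284 + 85 = 1369 → 1369 − 1300 = 69
Selection 11: 69 + 85 = 154
Selection 12: 154 + 85 = 239
Selection 13: 239 + 85 = 324
Selection 14: 324 + 85 = 409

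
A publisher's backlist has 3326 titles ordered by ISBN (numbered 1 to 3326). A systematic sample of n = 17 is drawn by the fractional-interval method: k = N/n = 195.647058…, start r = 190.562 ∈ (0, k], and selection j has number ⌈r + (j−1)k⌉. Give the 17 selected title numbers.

191, 387, 582, 778, 974, 1169, 1365, 1561, 1756, 1952, 2148, 2343, 2539, 2734, 2930, 3126, 3321

j=1: r + 0k = 190.562 → ⌈·⌉ = 191
j=2: r + 1k = 386.209058… → ⌈·⌉ = 387
j=3: r + 2k = 581.856117… → ⌈·⌉ = 582
j=4: r + 3k = 777.503176… → ⌈·⌉ = 778
j=5: r + 4k = 973.150235… → ⌈·⌉ = 974
j=6: r + 5k = 1168.797294… → ⌈·⌉ = 1169
j=7: r + 6k = 1364.444352… → ⌈·⌉ = 1365
j=8: r + 7k = 1560.091411… → ⌈·⌉ = 1561
j=9: r + 8k = 1755.738470… → ⌈·⌉ = 1756
j=10: r + 9k = 1951.385529… → ⌈·⌉ = 1952
j=11: r + 10k = 2147.032588… → ⌈·⌉ = 2148
j=12: r + 11k = 2342.679647… → ⌈·⌉ = 2343
j=13: r + 12k = 2538.326705… → ⌈·⌉ = 2539
j=14: r + 13k = 2733.973764… → ⌈·⌉ = 2734
j=15: r + 14k = 2929.620823… → ⌈·⌉ = 2930
j=16: r + 15k = 3125.267882… → ⌈·⌉ = 3126
j=17: r + 16k = 3320.914941… → ⌈·⌉ = 3321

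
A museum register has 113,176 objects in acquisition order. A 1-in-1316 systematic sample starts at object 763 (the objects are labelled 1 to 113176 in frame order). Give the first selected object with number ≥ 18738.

k = 1316
Steps past start: ⌈(18738 − 763)/1316⌉ = ⌈17975/1316⌉ = 14
Selected object: 763 + 14×1316 = 19187

19187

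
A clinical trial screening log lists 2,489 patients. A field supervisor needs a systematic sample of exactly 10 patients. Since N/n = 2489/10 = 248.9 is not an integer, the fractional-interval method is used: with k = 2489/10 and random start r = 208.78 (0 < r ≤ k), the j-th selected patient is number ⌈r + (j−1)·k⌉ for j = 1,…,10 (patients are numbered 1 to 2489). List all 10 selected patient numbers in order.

j=1: r + 0k = 208.78 → ⌈·⌉ = 209
j=2: r + 1k = 457.68 → ⌈·⌉ = 458
j=3: r + 2k = 706.58 → ⌈·⌉ = 707
j=4: r + 3k = 955.48 → ⌈·⌉ = 956
j=5: r + 4k = 1204.38 → ⌈·⌉ = 1205
j=6: r + 5k = 1453.28 → ⌈·⌉ = 1454
j=7: r + 6k = 1702.18 → ⌈·⌉ = 1703
j=8: r + 7k = 1951.08 → ⌈·⌉ = 1952
j=9: r + 8k = 2199.98 → ⌈·⌉ = 2200
j=10: r + 9k = 2448.88 → ⌈·⌉ = 2449

209, 458, 707, 956, 1205, 1454, 1703, 1952, 2200, 2449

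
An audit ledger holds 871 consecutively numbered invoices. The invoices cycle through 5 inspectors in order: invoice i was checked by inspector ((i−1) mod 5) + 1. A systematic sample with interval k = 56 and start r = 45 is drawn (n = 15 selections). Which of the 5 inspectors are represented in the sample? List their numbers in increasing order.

Consecutive selections differ by k = 56, so their inspector numbers differ by 56 mod 5 = 1.
gcd(56, 5) = 1, so the sample visits 5/1 = 5 distinct residues mod 5.
Start 45 is inspector 5; the inspectors hit are 1, 2, 3, 4, 5.

1, 2, 3, 4, 5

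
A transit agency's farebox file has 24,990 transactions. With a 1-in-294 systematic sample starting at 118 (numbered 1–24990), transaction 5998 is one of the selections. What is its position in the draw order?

21

k = 294
position = (5998 − 118)/294 + 1 = 5880/294 + 1 = 20 + 1 = 21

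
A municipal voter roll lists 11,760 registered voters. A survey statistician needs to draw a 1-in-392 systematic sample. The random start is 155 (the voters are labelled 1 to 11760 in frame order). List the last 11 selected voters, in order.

20th selection = 155 + 19×392 = 7603
21st: 7603 + 392 = 7995
22nd: 7995 + 392 = 8387
23rd: 8387 + 392 = 8779
24th: 8779 + 392 = 9171
25th: 9171 + 392 = 9563
26th: 9563 + 392 = 9955
27th: 9955 + 392 = 10347
28th: 10347 + 392 = 10739
29th: 10739 + 392 = 11131
30th: 11131 + 392 = 11523

7603, 7995, 8387, 8779, 9171, 9563, 9955, 10347, 10739, 11131, 11523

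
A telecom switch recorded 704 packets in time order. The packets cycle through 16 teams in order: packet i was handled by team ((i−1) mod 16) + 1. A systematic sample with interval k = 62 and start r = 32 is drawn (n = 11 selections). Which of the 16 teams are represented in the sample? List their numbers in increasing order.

Consecutive selections differ by k = 62, so their team numbers differ by 62 mod 16 = 14.
gcd(62, 16) = 2, so the sample visits 16/2 = 8 distinct residues mod 16.
Start 32 is team 16; the teams hit are 2, 4, 6, 8, 10, 12, 14, 16.

2, 4, 6, 8, 10, 12, 14, 16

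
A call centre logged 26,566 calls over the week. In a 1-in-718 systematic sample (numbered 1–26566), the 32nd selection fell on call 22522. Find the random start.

264

k = 718
r = 22522 − (32−1)×718 = 22522 − 22258 = 264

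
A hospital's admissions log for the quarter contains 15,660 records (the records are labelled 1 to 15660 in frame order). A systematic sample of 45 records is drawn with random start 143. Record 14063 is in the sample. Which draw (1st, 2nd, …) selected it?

41

k = 15660/45 = 348
position = (14063 − 143)/348 + 1 = 13920/348 + 1 = 40 + 1 = 41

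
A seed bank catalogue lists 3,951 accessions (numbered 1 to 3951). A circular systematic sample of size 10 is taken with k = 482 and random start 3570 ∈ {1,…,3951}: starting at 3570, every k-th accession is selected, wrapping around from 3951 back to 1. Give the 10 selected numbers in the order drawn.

Selection 1: 3570
Selection 2: 3570 + 482 = 4052 → 4052 − 3951 = 101
Selection 3: 101 + 482 = 583
Selection 4: 583 + 482 = 1065
Selection 5: 1065 + 482 = 1547
Selection 6: 1547 + 482 = 2029
Selection 7: 2029 + 482 = 2511
Selection 8: 2511 + 482 = 2993
Selection 9: 2993 + 482 = 3475
Selection 10: 3475 + 482 = 3957 → 3957 − 3951 = 6

3570, 101, 583, 1065, 1547, 2029, 2511, 2993, 3475, 6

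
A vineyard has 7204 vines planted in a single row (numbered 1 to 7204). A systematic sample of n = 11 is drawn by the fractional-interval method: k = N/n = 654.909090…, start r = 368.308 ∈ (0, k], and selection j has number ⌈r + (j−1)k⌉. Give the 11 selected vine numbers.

j=1: r + 0k = 368.308 → ⌈·⌉ = 369
j=2: r + 1k = 1023.217090… → ⌈·⌉ = 1024
j=3: r + 2k = 1678.126181… → ⌈·⌉ = 1679
j=4: r + 3k = 2333.035272… → ⌈·⌉ = 2334
j=5: r + 4k = 2987.944363… → ⌈·⌉ = 2988
j=6: r + 5k = 3642.853454… → ⌈·⌉ = 3643
j=7: r + 6k = 4297.762545… → ⌈·⌉ = 4298
j=8: r + 7k = 4952.671636… → ⌈·⌉ = 4953
j=9: r + 8k = 5607.580727… → ⌈·⌉ = 5608
j=10: r + 9k = 6262.489818… → ⌈·⌉ = 6263
j=11: r + 10k = 6917.398909… → ⌈·⌉ = 6918

369, 1024, 1679, 2334, 2988, 3643, 4298, 4953, 5608, 6263, 6918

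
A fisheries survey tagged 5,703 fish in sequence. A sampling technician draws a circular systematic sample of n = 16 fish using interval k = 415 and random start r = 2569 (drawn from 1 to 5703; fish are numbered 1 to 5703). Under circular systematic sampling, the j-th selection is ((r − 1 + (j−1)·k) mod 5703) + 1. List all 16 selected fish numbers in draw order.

Selection 1: 2569
Selection 2: 2569 + 415 = 2984
Selection 3: 2984 + 415 = 3399
Selection 4: 3399 + 415 = 3814
Selection 5: 3814 + 415 = 4229
Selection 6: 4229 + 415 = 4644
Selection 7: 4644 + 415 = 5059
Selection 8: 5059 + 415 = 5474
Selection 9: 5474 + 415 = 5889 → 5889 − 5703 = 186
Selection 10: 186 + 415 = 601
Selection 11: 601 + 415 = 1016
Selection 12: 1016 + 415 = 1431
Selection 13: 1431 + 415 = 1846
Selection 14: 1846 + 415 = 2261
Selection 15: 2261 + 415 = 2676
Selection 16: 2676 + 415 = 3091

2569, 2984, 3399, 3814, 4229, 4644, 5059, 5474, 186, 601, 1016, 1431, 1846, 2261, 2676, 3091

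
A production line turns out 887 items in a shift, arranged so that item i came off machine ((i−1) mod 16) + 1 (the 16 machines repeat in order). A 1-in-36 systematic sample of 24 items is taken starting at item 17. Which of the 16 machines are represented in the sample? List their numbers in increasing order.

Consecutive selections differ by k = 36, so their machine numbers differ by 36 mod 16 = 4.
gcd(36, 16) = 4, so the sample visits 16/4 = 4 distinct residues mod 16.
Start 17 is machine 1; the machines hit are 1, 5, 9, 13.

1, 5, 9, 13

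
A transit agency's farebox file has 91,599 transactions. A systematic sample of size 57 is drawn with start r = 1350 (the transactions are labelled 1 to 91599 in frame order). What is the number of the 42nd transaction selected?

k = 91599/57 = 1607
42nd selection = r + (42−1)·k = 1350 + 41×1607 = 1350 + 65887 = 67237

67237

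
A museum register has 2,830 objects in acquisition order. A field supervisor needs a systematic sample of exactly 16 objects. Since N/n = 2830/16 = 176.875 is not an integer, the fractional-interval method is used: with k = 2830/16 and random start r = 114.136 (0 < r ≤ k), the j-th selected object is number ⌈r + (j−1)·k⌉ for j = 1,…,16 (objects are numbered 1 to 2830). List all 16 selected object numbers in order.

115, 292, 468, 645, 822, 999, 1176, 1353, 1530, 1707, 1883, 2060, 2237, 2414, 2591, 2768

j=1: r + 0k = 114.136 → ⌈·⌉ = 115
j=2: r + 1k = 291.011 → ⌈·⌉ = 292
j=3: r + 2k = 467.886 → ⌈·⌉ = 468
j=4: r + 3k = 644.761 → ⌈·⌉ = 645
j=5: r + 4k = 821.636 → ⌈·⌉ = 822
j=6: r + 5k = 998.511 → ⌈·⌉ = 999
j=7: r + 6k = 1175.386 → ⌈·⌉ = 1176
j=8: r + 7k = 1352.261 → ⌈·⌉ = 1353
j=9: r + 8k = 1529.136 → ⌈·⌉ = 1530
j=10: r + 9k = 1706.011 → ⌈·⌉ = 1707
j=11: r + 10k = 1882.886 → ⌈·⌉ = 1883
j=12: r + 11k = 2059.761 → ⌈·⌉ = 2060
j=13: r + 12k = 2236.636 → ⌈·⌉ = 2237
j=14: r + 13k = 2413.511 → ⌈·⌉ = 2414
j=15: r + 14k = 2590.386 → ⌈·⌉ = 2591
j=16: r + 15k = 2767.261 → ⌈·⌉ = 2768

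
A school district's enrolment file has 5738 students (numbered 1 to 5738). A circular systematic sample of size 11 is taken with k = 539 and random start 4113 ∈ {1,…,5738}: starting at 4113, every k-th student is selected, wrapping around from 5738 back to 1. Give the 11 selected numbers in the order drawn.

4113, 4652, 5191, 5730, 531, 1070, 1609, 2148, 2687, 3226, 3765

Selection 1: 4113
Selection 2: 4113 + 539 = 4652
Selection 3: 4652 + 539 = 5191
Selection 4: 5191 + 539 = 5730
Selection 5: 5730 + 539 = 6269 → 6269 − 5738 = 531
Selection 6: 531 + 539 = 1070
Selection 7: 1070 + 539 = 1609
Selection 8: 1609 + 539 = 2148
Selection 9: 2148 + 539 = 2687
Selection 10: 2687 + 539 = 3226
Selection 11: 3226 + 539 = 3765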